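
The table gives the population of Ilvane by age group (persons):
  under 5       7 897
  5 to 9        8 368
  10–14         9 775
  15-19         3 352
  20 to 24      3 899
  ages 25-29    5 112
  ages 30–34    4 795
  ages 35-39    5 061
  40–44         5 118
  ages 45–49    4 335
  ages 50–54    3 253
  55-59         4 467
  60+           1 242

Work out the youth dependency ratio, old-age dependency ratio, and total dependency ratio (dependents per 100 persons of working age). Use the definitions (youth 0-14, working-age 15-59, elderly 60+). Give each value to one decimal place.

0–14: 7 897 + 8 368 + 9 775 = 26 040
15–59: 3 352 + 3 899 + 5 112 + 4 795 + 5 061 + 5 118 + 4 335 + 3 253 + 4 467 = 39 392
60+: 1 242
Youth dependency ratio = 26 040 / 39 392 × 100 = 66.1
Old-age dependency ratio = 1 242 / 39 392 × 100 = 3.2
Total dependency ratio = (26 040 + 1 242) / 39 392 × 100 = 27 282 / 39 392 × 100 = 69.3

Youth dependency ratio: 66.1
Old-age dependency ratio: 3.2
Total dependency ratio: 69.3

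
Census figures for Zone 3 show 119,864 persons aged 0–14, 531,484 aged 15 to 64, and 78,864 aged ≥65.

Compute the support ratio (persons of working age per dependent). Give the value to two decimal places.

Support ratio: 2.67

Support ratio = 531,484 / (119,864 + 78,864) = 531,484 / 198,728 = 2.67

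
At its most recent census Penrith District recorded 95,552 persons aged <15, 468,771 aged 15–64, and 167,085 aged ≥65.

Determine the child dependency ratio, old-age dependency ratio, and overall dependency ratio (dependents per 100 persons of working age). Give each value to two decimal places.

Youth dependency ratio = 95,552 / 468,771 × 100 = 20.38
Old-age dependency ratio = 167,085 / 468,771 × 100 = 35.64
Total dependency ratio = (95,552 + 167,085) / 468,771 × 100 = 262,637 / 468,771 × 100 = 56.03

Youth dependency ratio: 20.38
Old-age dependency ratio: 35.64
Total dependency ratio: 56.03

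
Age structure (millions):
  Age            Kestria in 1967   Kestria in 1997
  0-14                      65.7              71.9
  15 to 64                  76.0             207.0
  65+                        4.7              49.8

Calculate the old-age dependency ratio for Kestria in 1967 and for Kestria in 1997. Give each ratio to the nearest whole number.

Kestria in 1967: 4.7 / 76.0 × 100 = 6
Kestria in 1997: 49.8 / 207.0 × 100 = 24

Kestria in 1967: 6
Kestria in 1997: 24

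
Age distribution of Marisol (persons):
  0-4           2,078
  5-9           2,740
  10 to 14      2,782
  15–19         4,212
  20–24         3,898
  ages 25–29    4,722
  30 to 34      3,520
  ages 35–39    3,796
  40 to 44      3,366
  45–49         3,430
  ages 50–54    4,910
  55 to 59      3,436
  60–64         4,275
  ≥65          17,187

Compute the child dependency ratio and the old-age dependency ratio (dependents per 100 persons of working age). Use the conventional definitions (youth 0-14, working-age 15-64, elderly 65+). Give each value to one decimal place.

Youth dependency ratio: 19.2
Old-age dependency ratio: 43.4

0–14: 2,078 + 2,740 + 2,782 = 7,600
15–64: 4,212 + 3,898 + 4,722 + 3,520 + 3,796 + 3,366 + 3,430 + 4,910 + 3,436 + 4,275 = 39,565
65+: 17,187
Youth dependency ratio = 7,600 / 39,565 × 100 = 19.2
Old-age dependency ratio = 17,187 / 39,565 × 100 = 43.4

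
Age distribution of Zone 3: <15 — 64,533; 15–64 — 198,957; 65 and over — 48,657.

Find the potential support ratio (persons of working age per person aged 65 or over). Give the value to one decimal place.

Potential support ratio = 198,957 / 48,657 = 4.1

Potential support ratio: 4.1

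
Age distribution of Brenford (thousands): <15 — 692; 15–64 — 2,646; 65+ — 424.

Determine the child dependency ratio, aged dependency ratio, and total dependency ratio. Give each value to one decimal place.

Youth dependency ratio = 692 / 2,646 × 100 = 26.2
Old-age dependency ratio = 424 / 2,646 × 100 = 16.0
Total dependency ratio = (692 + 424) / 2,646 × 100 = 1,116 / 2,646 × 100 = 42.2

Youth dependency ratio: 26.2
Old-age dependency ratio: 16.0
Total dependency ratio: 42.2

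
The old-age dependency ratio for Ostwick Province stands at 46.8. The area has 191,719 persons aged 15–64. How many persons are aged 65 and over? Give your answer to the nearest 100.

Aged 65 and over: 89,700

Old-age dependency ratio = elderly / working-age × 100
46.8 = E / 191,719 × 100
⇒ 89,700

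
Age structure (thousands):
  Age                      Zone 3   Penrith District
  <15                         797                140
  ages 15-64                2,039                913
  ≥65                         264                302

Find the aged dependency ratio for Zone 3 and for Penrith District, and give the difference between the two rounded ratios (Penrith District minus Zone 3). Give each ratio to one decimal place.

Zone 3: 264 / 2,039 × 100 = 12.9
Penrith District: 302 / 913 × 100 = 33.1

Zone 3: 12.9
Penrith District: 33.1
Difference: +20.2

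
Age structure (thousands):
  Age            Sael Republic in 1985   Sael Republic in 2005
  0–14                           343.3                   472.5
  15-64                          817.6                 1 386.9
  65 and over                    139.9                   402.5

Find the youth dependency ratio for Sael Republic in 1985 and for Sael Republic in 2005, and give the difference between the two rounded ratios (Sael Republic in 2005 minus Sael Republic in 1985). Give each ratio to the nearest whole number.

Sael Republic in 1985: 42
Sael Republic in 2005: 34
Difference: -8

Sael Republic in 1985: 343.3 / 817.6 × 100 = 42
Sael Republic in 2005: 472.5 / 1 386.9 × 100 = 34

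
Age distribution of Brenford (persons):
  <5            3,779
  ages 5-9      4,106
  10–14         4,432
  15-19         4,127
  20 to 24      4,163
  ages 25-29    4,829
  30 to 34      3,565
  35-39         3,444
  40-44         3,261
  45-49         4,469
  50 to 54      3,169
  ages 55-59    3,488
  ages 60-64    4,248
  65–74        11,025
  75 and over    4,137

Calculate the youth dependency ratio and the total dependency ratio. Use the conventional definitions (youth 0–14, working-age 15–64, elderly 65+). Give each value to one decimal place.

Youth dependency ratio: 31.8
Total dependency ratio: 70.9

0–14: 3,779 + 4,106 + 4,432 = 12,317
15–64: 4,127 + 4,163 + 4,829 + 3,565 + 3,444 + 3,261 + 4,469 + 3,169 + 3,488 + 4,248 = 38,763
65+: 11,025 + 4,137 = 15,162
Youth dependency ratio = 12,317 / 38,763 × 100 = 31.8
Total dependency ratio = (12,317 + 15,162) / 38,763 × 100 = 27,479 / 38,763 × 100 = 70.9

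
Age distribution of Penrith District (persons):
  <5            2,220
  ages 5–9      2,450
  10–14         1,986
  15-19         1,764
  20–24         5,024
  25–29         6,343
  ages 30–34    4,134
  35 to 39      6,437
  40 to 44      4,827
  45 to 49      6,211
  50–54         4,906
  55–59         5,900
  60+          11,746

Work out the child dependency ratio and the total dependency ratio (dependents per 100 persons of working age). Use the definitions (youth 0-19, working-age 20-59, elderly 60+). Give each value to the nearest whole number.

Youth dependency ratio: 19
Total dependency ratio: 46

0–19: 2,220 + 2,450 + 1,986 + 1,764 = 8,420
20–59: 5,024 + 6,343 + 4,134 + 6,437 + 4,827 + 6,211 + 4,906 + 5,900 = 43,782
60+: 11,746
Youth dependency ratio = 8,420 / 43,782 × 100 = 19
Total dependency ratio = (8,420 + 11,746) / 43,782 × 100 = 20,166 / 43,782 × 100 = 46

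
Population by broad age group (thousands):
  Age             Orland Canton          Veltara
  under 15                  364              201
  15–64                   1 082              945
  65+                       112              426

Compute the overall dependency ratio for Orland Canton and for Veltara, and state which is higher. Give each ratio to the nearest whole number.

Orland Canton: (364 + 112) / 1 082 × 100 = 476 / 1 082 × 100 = 44
Veltara: (201 + 426) / 945 × 100 = 627 / 945 × 100 = 66

Orland Canton: 44
Veltara: 66
Higher: Veltara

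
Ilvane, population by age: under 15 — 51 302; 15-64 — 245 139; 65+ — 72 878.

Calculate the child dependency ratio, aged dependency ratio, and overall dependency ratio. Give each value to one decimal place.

Youth dependency ratio: 20.9
Old-age dependency ratio: 29.7
Total dependency ratio: 50.7

Youth dependency ratio = 51 302 / 245 139 × 100 = 20.9
Old-age dependency ratio = 72 878 / 245 139 × 100 = 29.7
Total dependency ratio = (51 302 + 72 878) / 245 139 × 100 = 124 180 / 245 139 × 100 = 50.7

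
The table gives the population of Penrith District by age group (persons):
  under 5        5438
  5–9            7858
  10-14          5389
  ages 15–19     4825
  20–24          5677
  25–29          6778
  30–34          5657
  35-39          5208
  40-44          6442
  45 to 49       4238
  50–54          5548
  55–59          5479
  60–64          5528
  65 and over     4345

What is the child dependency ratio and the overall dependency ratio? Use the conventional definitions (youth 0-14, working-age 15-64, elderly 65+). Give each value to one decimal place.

Youth dependency ratio: 33.7
Total dependency ratio: 41.6

0–14: 5438 + 7858 + 5389 = 18685
15–64: 4825 + 5677 + 6778 + 5657 + 5208 + 6442 + 4238 + 5548 + 5479 + 5528 = 55380
65+: 4345
Youth dependency ratio = 18685 / 55380 × 100 = 33.7
Total dependency ratio = (18685 + 4345) / 55380 × 100 = 23030 / 55380 × 100 = 41.6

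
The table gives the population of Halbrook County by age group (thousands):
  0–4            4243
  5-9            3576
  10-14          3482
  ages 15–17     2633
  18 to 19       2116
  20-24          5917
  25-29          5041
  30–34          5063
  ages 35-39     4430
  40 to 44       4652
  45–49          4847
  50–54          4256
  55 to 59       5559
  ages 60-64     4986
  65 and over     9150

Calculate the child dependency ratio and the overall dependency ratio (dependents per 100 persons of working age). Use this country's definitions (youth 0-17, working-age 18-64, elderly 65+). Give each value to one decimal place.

0–17: 4243 + 3576 + 3482 + 2633 = 13934
18–64: 2116 + 5917 + 5041 + 5063 + 4430 + 4652 + 4847 + 4256 + 5559 + 4986 = 46867
65+: 9150
Youth dependency ratio = 13934 / 46867 × 100 = 29.7
Total dependency ratio = (13934 + 9150) / 46867 × 100 = 23084 / 46867 × 100 = 49.3

Youth dependency ratio: 29.7
Total dependency ratio: 49.3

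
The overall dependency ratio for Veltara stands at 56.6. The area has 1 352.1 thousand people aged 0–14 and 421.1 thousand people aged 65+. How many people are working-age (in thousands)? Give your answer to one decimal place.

Working-age: 3 132.9

Total dependency ratio = (youth + elderly) / working-age × 100
56.6 = (1 352.1 + 421.1) / W × 100
⇒ 3 132.9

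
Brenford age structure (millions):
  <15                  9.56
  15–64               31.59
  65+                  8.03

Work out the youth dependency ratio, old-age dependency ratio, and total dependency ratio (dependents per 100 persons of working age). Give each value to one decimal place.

Youth dependency ratio = 9.56 / 31.59 × 100 = 30.3
Old-age dependency ratio = 8.03 / 31.59 × 100 = 25.4
Total dependency ratio = (9.56 + 8.03) / 31.59 × 100 = 17.59 / 31.59 × 100 = 55.7

Youth dependency ratio: 30.3
Old-age dependency ratio: 25.4
Total dependency ratio: 55.7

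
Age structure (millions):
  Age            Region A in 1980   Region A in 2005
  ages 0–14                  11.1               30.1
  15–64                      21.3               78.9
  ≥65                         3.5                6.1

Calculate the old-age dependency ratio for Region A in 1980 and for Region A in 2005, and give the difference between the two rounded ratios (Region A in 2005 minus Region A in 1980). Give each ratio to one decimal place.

Region A in 1980: 16.4
Region A in 2005: 7.7
Difference: -8.7

Region A in 1980: 3.5 / 21.3 × 100 = 16.4
Region A in 2005: 6.1 / 78.9 × 100 = 7.7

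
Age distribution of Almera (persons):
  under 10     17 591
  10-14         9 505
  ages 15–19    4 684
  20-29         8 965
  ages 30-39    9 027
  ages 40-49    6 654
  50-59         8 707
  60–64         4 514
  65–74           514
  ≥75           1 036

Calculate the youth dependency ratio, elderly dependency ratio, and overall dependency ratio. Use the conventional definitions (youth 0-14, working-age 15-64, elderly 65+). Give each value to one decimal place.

0–14: 17 591 + 9 505 = 27 096
15–64: 4 684 + 8 965 + 9 027 + 6 654 + 8 707 + 4 514 = 42 551
65+: 514 + 1 036 = 1 550
Youth dependency ratio = 27 096 / 42 551 × 100 = 63.7
Old-age dependency ratio = 1 550 / 42 551 × 100 = 3.6
Total dependency ratio = (27 096 + 1 550) / 42 551 × 100 = 28 646 / 42 551 × 100 = 67.3

Youth dependency ratio: 63.7
Old-age dependency ratio: 3.6
Total dependency ratio: 67.3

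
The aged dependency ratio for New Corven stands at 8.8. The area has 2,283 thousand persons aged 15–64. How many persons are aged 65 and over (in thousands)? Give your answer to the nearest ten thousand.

Aged 65 and over: 200

Old-age dependency ratio = elderly / working-age × 100
8.8 = E / 2,283 × 100
⇒ 200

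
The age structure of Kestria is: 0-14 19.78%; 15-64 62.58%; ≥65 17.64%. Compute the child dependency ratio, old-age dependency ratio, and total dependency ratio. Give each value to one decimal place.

Youth dependency ratio = 19.78 / 62.58 × 100 = 31.6
Old-age dependency ratio = 17.64 / 62.58 × 100 = 28.2
Total dependency ratio = (19.78 + 17.64) / 62.58 × 100 = 37.42 / 62.58 × 100 = 59.8

Youth dependency ratio: 31.6
Old-age dependency ratio: 28.2
Total dependency ratio: 59.8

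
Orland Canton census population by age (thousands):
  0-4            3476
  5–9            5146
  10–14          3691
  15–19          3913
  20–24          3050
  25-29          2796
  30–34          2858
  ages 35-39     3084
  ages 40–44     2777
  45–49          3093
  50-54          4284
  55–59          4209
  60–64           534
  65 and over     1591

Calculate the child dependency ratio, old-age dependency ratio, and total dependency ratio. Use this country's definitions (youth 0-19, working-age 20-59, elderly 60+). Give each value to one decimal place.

Youth dependency ratio: 62.0
Old-age dependency ratio: 8.1
Total dependency ratio: 70.2

0–19: 3476 + 5146 + 3691 + 3913 = 16226
20–59: 3050 + 2796 + 2858 + 3084 + 2777 + 3093 + 4284 + 4209 = 26151
60+: 534 + 1591 = 2125
Youth dependency ratio = 16226 / 26151 × 100 = 62.0
Old-age dependency ratio = 2125 / 26151 × 100 = 8.1
Total dependency ratio = (16226 + 2125) / 26151 × 100 = 18351 / 26151 × 100 = 70.2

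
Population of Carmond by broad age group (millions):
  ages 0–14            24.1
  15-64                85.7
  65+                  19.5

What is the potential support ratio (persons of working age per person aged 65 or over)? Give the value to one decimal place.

Potential support ratio: 4.4

Potential support ratio = 85.7 / 19.5 = 4.4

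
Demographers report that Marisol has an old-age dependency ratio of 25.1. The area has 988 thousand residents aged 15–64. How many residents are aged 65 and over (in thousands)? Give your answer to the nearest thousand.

Aged 65 and over: 248

Old-age dependency ratio = elderly / working-age × 100
25.1 = E / 988 × 100
⇒ 248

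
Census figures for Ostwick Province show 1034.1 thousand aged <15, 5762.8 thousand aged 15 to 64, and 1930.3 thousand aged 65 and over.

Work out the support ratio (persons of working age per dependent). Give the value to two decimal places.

Support ratio = 5762.8 / (1034.1 + 1930.3) = 5762.8 / 2964.4 = 1.94

Support ratio: 1.94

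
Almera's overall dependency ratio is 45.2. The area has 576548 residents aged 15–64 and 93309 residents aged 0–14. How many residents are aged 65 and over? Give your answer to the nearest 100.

Aged 65 and over: 167300

Total dependency ratio = (youth + elderly) / working-age × 100
45.2 = (93309 + E) / 576548 × 100
⇒ 167300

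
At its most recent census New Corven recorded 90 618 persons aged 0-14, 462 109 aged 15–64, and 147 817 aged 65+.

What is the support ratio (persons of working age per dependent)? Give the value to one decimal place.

Support ratio = 462 109 / (90 618 + 147 817) = 462 109 / 238 435 = 1.9

Support ratio: 1.9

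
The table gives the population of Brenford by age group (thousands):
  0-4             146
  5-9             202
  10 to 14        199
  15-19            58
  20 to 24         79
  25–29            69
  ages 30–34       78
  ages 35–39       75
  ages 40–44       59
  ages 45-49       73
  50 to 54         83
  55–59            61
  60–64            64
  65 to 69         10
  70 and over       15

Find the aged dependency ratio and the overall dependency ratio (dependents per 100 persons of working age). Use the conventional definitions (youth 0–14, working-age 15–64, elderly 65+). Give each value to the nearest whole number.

0–14: 146 + 202 + 199 = 547
15–64: 58 + 79 + 69 + 78 + 75 + 59 + 73 + 83 + 61 + 64 = 699
65+: 10 + 15 = 25
Old-age dependency ratio = 25 / 699 × 100 = 4
Total dependency ratio = (547 + 25) / 699 × 100 = 572 / 699 × 100 = 82

Old-age dependency ratio: 4
Total dependency ratio: 82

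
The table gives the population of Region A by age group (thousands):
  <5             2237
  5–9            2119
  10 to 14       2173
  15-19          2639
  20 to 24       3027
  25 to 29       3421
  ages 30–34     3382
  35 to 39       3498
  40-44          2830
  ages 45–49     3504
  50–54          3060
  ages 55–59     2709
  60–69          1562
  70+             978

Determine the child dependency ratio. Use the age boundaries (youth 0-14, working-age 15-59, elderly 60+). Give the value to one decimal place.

Youth dependency ratio: 23.3

0–14: 2237 + 2119 + 2173 = 6529
15–59: 2639 + 3027 + 3421 + 3382 + 3498 + 2830 + 3504 + 3060 + 2709 = 28070
60+: 1562 + 978 = 2540
Youth dependency ratio = 6529 / 28070 × 100 = 23.3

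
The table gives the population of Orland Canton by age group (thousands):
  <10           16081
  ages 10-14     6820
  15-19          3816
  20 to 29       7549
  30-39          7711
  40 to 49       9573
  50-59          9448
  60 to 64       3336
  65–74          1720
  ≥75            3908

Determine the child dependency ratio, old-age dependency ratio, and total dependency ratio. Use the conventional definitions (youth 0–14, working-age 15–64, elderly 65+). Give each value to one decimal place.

Youth dependency ratio: 55.3
Old-age dependency ratio: 13.6
Total dependency ratio: 68.9

0–14: 16081 + 6820 = 22901
15–64: 3816 + 7549 + 7711 + 9573 + 9448 + 3336 = 41433
65+: 1720 + 3908 = 5628
Youth dependency ratio = 22901 / 41433 × 100 = 55.3
Old-age dependency ratio = 5628 / 41433 × 100 = 13.6
Total dependency ratio = (22901 + 5628) / 41433 × 100 = 28529 / 41433 × 100 = 68.9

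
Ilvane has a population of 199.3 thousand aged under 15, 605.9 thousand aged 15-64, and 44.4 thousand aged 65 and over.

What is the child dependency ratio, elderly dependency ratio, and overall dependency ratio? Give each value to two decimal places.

Youth dependency ratio: 32.89
Old-age dependency ratio: 7.33
Total dependency ratio: 40.22

Youth dependency ratio = 199.3 / 605.9 × 100 = 32.89
Old-age dependency ratio = 44.4 / 605.9 × 100 = 7.33
Total dependency ratio = (199.3 + 44.4) / 605.9 × 100 = 243.7 / 605.9 × 100 = 40.22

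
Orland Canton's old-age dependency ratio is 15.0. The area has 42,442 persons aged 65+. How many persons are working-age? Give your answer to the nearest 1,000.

Working-age: 283,000

Old-age dependency ratio = elderly / working-age × 100
15.0 = 42,442 / W × 100
⇒ 283,000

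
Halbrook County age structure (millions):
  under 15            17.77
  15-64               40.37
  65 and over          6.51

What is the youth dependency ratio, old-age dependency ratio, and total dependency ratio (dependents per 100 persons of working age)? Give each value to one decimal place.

Youth dependency ratio = 17.77 / 40.37 × 100 = 44.0
Old-age dependency ratio = 6.51 / 40.37 × 100 = 16.1
Total dependency ratio = (17.77 + 6.51) / 40.37 × 100 = 24.28 / 40.37 × 100 = 60.1

Youth dependency ratio: 44.0
Old-age dependency ratio: 16.1
Total dependency ratio: 60.1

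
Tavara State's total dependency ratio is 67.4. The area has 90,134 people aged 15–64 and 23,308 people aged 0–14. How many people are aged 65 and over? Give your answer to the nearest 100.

Total dependency ratio = (youth + elderly) / working-age × 100
67.4 = (23,308 + E) / 90,134 × 100
⇒ 37,400

Aged 65 and over: 37,400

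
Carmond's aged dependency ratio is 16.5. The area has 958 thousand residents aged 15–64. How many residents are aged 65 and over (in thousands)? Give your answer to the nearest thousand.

Old-age dependency ratio = elderly / working-age × 100
16.5 = E / 958 × 100
⇒ 158

Aged 65 and over: 158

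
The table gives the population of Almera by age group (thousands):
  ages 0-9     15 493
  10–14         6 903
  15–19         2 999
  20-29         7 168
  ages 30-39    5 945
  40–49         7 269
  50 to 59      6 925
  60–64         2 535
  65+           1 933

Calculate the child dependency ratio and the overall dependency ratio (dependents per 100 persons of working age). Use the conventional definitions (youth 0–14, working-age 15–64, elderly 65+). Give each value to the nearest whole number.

Youth dependency ratio: 68
Total dependency ratio: 74

0–14: 15 493 + 6 903 = 22 396
15–64: 2 999 + 7 168 + 5 945 + 7 269 + 6 925 + 2 535 = 32 841
65+: 1 933
Youth dependency ratio = 22 396 / 32 841 × 100 = 68
Total dependency ratio = (22 396 + 1 933) / 32 841 × 100 = 24 329 / 32 841 × 100 = 74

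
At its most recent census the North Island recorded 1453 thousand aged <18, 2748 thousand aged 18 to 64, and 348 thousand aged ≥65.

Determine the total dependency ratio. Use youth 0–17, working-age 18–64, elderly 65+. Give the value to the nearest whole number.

Total dependency ratio = (1453 + 348) / 2748 × 100 = 1801 / 2748 × 100 = 66

Total dependency ratio: 66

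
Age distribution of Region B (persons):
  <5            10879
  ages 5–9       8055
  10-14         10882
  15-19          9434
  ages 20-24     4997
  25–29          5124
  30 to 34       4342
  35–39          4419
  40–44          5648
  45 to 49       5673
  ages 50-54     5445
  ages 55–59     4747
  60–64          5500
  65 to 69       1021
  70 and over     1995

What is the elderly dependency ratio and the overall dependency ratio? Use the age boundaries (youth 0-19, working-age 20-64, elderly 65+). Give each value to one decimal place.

0–19: 10879 + 8055 + 10882 + 9434 = 39250
20–64: 4997 + 5124 + 4342 + 4419 + 5648 + 5673 + 5445 + 4747 + 5500 = 45895
65+: 1021 + 1995 = 3016
Old-age dependency ratio = 3016 / 45895 × 100 = 6.6
Total dependency ratio = (39250 + 3016) / 45895 × 100 = 42266 / 45895 × 100 = 92.1

Old-age dependency ratio: 6.6
Total dependency ratio: 92.1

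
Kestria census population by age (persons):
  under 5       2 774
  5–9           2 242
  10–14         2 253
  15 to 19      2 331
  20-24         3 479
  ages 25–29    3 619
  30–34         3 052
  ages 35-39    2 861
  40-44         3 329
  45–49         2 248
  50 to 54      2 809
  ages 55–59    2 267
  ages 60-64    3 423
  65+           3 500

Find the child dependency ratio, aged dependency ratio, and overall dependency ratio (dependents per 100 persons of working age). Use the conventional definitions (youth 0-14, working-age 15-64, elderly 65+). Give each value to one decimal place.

0–14: 2 774 + 2 242 + 2 253 = 7 269
15–64: 2 331 + 3 479 + 3 619 + 3 052 + 2 861 + 3 329 + 2 248 + 2 809 + 2 267 + 3 423 = 29 418
65+: 3 500
Youth dependency ratio = 7 269 / 29 418 × 100 = 24.7
Old-age dependency ratio = 3 500 / 29 418 × 100 = 11.9
Total dependency ratio = (7 269 + 3 500) / 29 418 × 100 = 10 769 / 29 418 × 100 = 36.6

Youth dependency ratio: 24.7
Old-age dependency ratio: 11.9
Total dependency ratio: 36.6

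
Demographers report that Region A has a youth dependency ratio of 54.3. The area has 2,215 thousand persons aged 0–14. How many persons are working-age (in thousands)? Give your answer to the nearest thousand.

Working-age: 4,079

Youth dependency ratio = youth / working-age × 100
54.3 = 2,215 / W × 100
⇒ 4,079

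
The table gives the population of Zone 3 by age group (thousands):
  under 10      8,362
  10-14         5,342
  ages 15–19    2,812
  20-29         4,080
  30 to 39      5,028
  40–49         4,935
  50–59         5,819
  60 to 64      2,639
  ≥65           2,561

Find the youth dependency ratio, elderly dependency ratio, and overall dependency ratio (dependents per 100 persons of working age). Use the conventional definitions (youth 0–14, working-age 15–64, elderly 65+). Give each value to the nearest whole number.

0–14: 8,362 + 5,342 = 13,704
15–64: 2,812 + 4,080 + 5,028 + 4,935 + 5,819 + 2,639 = 25,313
65+: 2,561
Youth dependency ratio = 13,704 / 25,313 × 100 = 54
Old-age dependency ratio = 2,561 / 25,313 × 100 = 10
Total dependency ratio = (13,704 + 2,561) / 25,313 × 100 = 16,265 / 25,313 × 100 = 64

Youth dependency ratio: 54
Old-age dependency ratio: 10
Total dependency ratio: 64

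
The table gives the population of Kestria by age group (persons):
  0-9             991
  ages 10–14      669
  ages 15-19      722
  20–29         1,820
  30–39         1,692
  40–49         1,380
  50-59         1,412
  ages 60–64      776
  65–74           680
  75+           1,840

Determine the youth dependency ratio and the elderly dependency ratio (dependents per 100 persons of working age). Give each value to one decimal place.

0–14: 991 + 669 = 1,660
15–64: 722 + 1,820 + 1,692 + 1,380 + 1,412 + 776 = 7,802
65+: 680 + 1,840 = 2,520
Youth dependency ratio = 1,660 / 7,802 × 100 = 21.3
Old-age dependency ratio = 2,520 / 7,802 × 100 = 32.3

Youth dependency ratio: 21.3
Old-age dependency ratio: 32.3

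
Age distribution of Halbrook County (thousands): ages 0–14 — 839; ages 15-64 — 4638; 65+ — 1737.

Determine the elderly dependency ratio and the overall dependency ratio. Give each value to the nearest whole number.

Old-age dependency ratio: 37
Total dependency ratio: 56

Old-age dependency ratio = 1737 / 4638 × 100 = 37
Total dependency ratio = (839 + 1737) / 4638 × 100 = 2576 / 4638 × 100 = 56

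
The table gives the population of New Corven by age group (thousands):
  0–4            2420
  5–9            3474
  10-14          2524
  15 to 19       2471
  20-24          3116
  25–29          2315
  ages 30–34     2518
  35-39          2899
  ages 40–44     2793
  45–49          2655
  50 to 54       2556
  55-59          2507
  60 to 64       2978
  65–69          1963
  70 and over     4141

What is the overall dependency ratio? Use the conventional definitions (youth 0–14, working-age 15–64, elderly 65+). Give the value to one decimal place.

Total dependency ratio: 54.2

0–14: 2420 + 3474 + 2524 = 8418
15–64: 2471 + 3116 + 2315 + 2518 + 2899 + 2793 + 2655 + 2556 + 2507 + 2978 = 26808
65+: 1963 + 4141 = 6104
Total dependency ratio = (8418 + 6104) / 26808 × 100 = 14522 / 26808 × 100 = 54.2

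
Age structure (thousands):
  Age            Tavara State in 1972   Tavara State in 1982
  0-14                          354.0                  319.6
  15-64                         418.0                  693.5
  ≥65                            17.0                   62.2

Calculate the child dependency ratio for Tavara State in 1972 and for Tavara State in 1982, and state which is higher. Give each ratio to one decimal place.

Tavara State in 1972: 84.7
Tavara State in 1982: 46.1
Higher: Tavara State in 1972

Tavara State in 1972: 354.0 / 418.0 × 100 = 84.7
Tavara State in 1982: 319.6 / 693.5 × 100 = 46.1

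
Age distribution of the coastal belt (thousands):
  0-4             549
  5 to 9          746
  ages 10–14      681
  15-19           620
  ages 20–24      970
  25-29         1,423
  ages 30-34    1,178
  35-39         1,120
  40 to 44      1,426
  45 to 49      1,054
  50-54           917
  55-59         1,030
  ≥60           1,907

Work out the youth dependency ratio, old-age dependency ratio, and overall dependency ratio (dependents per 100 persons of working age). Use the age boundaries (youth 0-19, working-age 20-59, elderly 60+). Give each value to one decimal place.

Youth dependency ratio: 28.5
Old-age dependency ratio: 20.9
Total dependency ratio: 49.4

0–19: 549 + 746 + 681 + 620 = 2,596
20–59: 970 + 1,423 + 1,178 + 1,120 + 1,426 + 1,054 + 917 + 1,030 = 9,118
60+: 1,907
Youth dependency ratio = 2,596 / 9,118 × 100 = 28.5
Old-age dependency ratio = 1,907 / 9,118 × 100 = 20.9
Total dependency ratio = (2,596 + 1,907) / 9,118 × 100 = 4,503 / 9,118 × 100 = 49.4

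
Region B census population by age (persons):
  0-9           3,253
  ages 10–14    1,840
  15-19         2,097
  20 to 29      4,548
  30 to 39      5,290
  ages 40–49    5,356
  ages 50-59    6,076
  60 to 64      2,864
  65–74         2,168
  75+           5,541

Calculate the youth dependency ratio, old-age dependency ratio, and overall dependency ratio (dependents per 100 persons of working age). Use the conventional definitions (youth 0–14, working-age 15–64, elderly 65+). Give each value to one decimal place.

Youth dependency ratio: 19.4
Old-age dependency ratio: 29.4
Total dependency ratio: 48.8

0–14: 3,253 + 1,840 = 5,093
15–64: 2,097 + 4,548 + 5,290 + 5,356 + 6,076 + 2,864 = 26,231
65+: 2,168 + 5,541 = 7,709
Youth dependency ratio = 5,093 / 26,231 × 100 = 19.4
Old-age dependency ratio = 7,709 / 26,231 × 100 = 29.4
Total dependency ratio = (5,093 + 7,709) / 26,231 × 100 = 12,802 / 26,231 × 100 = 48.8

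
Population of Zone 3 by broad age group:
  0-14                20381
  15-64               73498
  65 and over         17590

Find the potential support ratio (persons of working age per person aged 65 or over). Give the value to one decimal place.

Potential support ratio: 4.2

Potential support ratio = 73498 / 17590 = 4.2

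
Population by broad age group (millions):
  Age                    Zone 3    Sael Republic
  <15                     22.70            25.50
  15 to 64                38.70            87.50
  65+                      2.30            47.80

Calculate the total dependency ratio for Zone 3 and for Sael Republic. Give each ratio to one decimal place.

Zone 3: (22.70 + 2.30) / 38.70 × 100 = 25.00 / 38.70 × 100 = 64.6
Sael Republic: (25.50 + 47.80) / 87.50 × 100 = 73.30 / 87.50 × 100 = 83.8

Zone 3: 64.6
Sael Republic: 83.8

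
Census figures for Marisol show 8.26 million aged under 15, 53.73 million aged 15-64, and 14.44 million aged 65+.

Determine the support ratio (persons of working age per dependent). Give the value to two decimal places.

Support ratio = 53.73 / (8.26 + 14.44) = 53.73 / 22.70 = 2.37

Support ratio: 2.37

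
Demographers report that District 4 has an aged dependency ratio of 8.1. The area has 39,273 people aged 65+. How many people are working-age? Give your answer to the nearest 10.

Old-age dependency ratio = elderly / working-age × 100
8.1 = 39,273 / W × 100
⇒ 484,850

Working-age: 484,850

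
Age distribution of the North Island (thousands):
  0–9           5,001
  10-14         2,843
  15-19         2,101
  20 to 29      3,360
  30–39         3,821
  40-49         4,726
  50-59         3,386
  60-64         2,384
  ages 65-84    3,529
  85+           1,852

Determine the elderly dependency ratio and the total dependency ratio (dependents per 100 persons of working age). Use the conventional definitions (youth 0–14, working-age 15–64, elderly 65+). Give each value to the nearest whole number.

Old-age dependency ratio: 27
Total dependency ratio: 67

0–14: 5,001 + 2,843 = 7,844
15–64: 2,101 + 3,360 + 3,821 + 4,726 + 3,386 + 2,384 = 19,778
65+: 3,529 + 1,852 = 5,381
Old-age dependency ratio = 5,381 / 19,778 × 100 = 27
Total dependency ratio = (7,844 + 5,381) / 19,778 × 100 = 13,225 / 19,778 × 100 = 67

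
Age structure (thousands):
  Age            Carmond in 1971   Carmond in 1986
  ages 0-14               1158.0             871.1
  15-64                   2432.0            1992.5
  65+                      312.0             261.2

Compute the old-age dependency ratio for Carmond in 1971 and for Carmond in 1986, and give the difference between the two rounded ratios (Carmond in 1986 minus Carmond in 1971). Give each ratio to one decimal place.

Carmond in 1971: 12.8
Carmond in 1986: 13.1
Difference: +0.3

Carmond in 1971: 312.0 / 2432.0 × 100 = 12.8
Carmond in 1986: 261.2 / 1992.5 × 100 = 13.1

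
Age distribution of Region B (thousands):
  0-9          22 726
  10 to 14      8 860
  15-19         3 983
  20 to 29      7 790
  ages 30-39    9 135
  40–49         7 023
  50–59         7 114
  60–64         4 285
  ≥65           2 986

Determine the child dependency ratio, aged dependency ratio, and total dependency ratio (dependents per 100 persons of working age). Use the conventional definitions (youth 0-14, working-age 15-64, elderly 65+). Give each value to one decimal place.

Youth dependency ratio: 80.3
Old-age dependency ratio: 7.6
Total dependency ratio: 87.9

0–14: 22 726 + 8 860 = 31 586
15–64: 3 983 + 7 790 + 9 135 + 7 023 + 7 114 + 4 285 = 39 330
65+: 2 986
Youth dependency ratio = 31 586 / 39 330 × 100 = 80.3
Old-age dependency ratio = 2 986 / 39 330 × 100 = 7.6
Total dependency ratio = (31 586 + 2 986) / 39 330 × 100 = 34 572 / 39 330 × 100 = 87.9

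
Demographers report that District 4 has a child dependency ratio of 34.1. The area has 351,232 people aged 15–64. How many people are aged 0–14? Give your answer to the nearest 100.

Aged 0–14: 119,800

Youth dependency ratio = youth / working-age × 100
34.1 = Y / 351,232 × 100
⇒ 119,800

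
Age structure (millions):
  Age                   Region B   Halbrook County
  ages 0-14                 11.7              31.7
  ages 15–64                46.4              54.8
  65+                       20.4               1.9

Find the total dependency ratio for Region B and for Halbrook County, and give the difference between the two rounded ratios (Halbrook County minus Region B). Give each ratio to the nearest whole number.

Region B: 69
Halbrook County: 61
Difference: -8

Region B: (11.7 + 20.4) / 46.4 × 100 = 32.1 / 46.4 × 100 = 69
Halbrook County: (31.7 + 1.9) / 54.8 × 100 = 33.6 / 54.8 × 100 = 61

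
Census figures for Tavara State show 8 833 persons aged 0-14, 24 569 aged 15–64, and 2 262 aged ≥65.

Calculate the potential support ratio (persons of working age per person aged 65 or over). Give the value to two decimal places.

Potential support ratio: 10.86

Potential support ratio = 24 569 / 2 262 = 10.86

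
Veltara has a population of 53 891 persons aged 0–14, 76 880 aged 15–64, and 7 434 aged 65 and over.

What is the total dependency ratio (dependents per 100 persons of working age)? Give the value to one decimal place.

Total dependency ratio: 79.8

Total dependency ratio = (53 891 + 7 434) / 76 880 × 100 = 61 325 / 76 880 × 100 = 79.8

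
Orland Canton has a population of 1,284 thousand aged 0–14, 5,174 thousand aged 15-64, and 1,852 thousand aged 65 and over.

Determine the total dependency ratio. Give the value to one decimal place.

Total dependency ratio = (1,284 + 1,852) / 5,174 × 100 = 3,136 / 5,174 × 100 = 60.6

Total dependency ratio: 60.6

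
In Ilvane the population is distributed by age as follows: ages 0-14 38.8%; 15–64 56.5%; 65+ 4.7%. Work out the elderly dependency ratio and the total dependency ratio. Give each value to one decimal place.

Old-age dependency ratio = 4.7 / 56.5 × 100 = 8.3
Total dependency ratio = (38.8 + 4.7) / 56.5 × 100 = 43.5 / 56.5 × 100 = 77.0

Old-age dependency ratio: 8.3
Total dependency ratio: 77.0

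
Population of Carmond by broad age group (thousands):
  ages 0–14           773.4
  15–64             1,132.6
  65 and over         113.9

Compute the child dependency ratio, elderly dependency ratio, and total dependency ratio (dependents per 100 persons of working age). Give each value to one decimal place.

Youth dependency ratio = 773.4 / 1,132.6 × 100 = 68.3
Old-age dependency ratio = 113.9 / 1,132.6 × 100 = 10.1
Total dependency ratio = (773.4 + 113.9) / 1,132.6 × 100 = 887.3 / 1,132.6 × 100 = 78.3

Youth dependency ratio: 68.3
Old-age dependency ratio: 10.1
Total dependency ratio: 78.3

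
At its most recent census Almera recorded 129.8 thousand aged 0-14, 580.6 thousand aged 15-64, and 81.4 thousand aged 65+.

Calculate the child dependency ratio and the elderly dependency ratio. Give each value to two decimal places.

Youth dependency ratio: 22.36
Old-age dependency ratio: 14.02

Youth dependency ratio = 129.8 / 580.6 × 100 = 22.36
Old-age dependency ratio = 81.4 / 580.6 × 100 = 14.02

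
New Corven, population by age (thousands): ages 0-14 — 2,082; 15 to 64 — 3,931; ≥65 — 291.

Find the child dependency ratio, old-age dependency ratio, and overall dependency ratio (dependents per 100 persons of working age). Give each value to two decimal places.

Youth dependency ratio: 52.96
Old-age dependency ratio: 7.40
Total dependency ratio: 60.37

Youth dependency ratio = 2,082 / 3,931 × 100 = 52.96
Old-age dependency ratio = 291 / 3,931 × 100 = 7.40
Total dependency ratio = (2,082 + 291) / 3,931 × 100 = 2,373 / 3,931 × 100 = 60.37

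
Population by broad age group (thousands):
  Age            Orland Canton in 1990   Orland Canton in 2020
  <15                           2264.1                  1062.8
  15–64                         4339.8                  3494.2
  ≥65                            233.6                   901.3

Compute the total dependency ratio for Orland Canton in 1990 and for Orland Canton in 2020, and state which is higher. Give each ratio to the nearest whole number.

Orland Canton in 1990: (2264.1 + 233.6) / 4339.8 × 100 = 2497.7 / 4339.8 × 100 = 58
Orland Canton in 2020: (1062.8 + 901.3) / 3494.2 × 100 = 1964.1 / 3494.2 × 100 = 56

Orland Canton in 1990: 58
Orland Canton in 2020: 56
Higher: Orland Canton in 1990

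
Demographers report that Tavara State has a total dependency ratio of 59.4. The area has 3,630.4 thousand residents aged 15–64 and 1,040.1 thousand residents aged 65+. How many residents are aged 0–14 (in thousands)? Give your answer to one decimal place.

Aged 0–14: 1,116.4

Total dependency ratio = (youth + elderly) / working-age × 100
59.4 = (Y + 1,040.1) / 3,630.4 × 100
⇒ 1,116.4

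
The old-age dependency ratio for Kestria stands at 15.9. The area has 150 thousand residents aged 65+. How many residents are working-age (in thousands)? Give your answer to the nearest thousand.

Old-age dependency ratio = elderly / working-age × 100
15.9 = 150 / W × 100
⇒ 943

Working-age: 943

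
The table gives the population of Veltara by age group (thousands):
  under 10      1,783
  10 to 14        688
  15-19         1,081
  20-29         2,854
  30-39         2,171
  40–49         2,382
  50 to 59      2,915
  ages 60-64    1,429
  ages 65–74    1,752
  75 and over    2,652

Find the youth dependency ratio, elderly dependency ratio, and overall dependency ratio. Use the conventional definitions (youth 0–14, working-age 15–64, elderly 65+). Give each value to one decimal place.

Youth dependency ratio: 19.3
Old-age dependency ratio: 34.3
Total dependency ratio: 53.6

0–14: 1,783 + 688 = 2,471
15–64: 1,081 + 2,854 + 2,171 + 2,382 + 2,915 + 1,429 = 12,832
65+: 1,752 + 2,652 = 4,404
Youth dependency ratio = 2,471 / 12,832 × 100 = 19.3
Old-age dependency ratio = 4,404 / 12,832 × 100 = 34.3
Total dependency ratio = (2,471 + 4,404) / 12,832 × 100 = 6,875 / 12,832 × 100 = 53.6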